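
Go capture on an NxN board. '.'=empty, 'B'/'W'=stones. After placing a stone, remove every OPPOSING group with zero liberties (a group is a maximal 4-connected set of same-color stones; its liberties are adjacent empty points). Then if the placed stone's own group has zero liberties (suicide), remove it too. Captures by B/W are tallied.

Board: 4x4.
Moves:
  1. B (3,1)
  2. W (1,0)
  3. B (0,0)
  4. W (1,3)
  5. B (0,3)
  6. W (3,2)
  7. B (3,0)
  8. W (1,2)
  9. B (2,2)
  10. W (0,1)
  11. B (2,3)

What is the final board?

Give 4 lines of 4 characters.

Answer: .W.B
W.WW
..BB
BBW.

Derivation:
Move 1: B@(3,1) -> caps B=0 W=0
Move 2: W@(1,0) -> caps B=0 W=0
Move 3: B@(0,0) -> caps B=0 W=0
Move 4: W@(1,3) -> caps B=0 W=0
Move 5: B@(0,3) -> caps B=0 W=0
Move 6: W@(3,2) -> caps B=0 W=0
Move 7: B@(3,0) -> caps B=0 W=0
Move 8: W@(1,2) -> caps B=0 W=0
Move 9: B@(2,2) -> caps B=0 W=0
Move 10: W@(0,1) -> caps B=0 W=1
Move 11: B@(2,3) -> caps B=0 W=1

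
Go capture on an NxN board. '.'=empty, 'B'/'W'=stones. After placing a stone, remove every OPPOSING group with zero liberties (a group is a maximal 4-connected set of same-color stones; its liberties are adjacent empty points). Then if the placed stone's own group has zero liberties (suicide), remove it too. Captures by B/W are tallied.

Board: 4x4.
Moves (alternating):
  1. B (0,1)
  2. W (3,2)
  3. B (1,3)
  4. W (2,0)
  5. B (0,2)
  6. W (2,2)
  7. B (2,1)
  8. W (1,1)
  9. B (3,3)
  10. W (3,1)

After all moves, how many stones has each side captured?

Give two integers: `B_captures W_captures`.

Move 1: B@(0,1) -> caps B=0 W=0
Move 2: W@(3,2) -> caps B=0 W=0
Move 3: B@(1,3) -> caps B=0 W=0
Move 4: W@(2,0) -> caps B=0 W=0
Move 5: B@(0,2) -> caps B=0 W=0
Move 6: W@(2,2) -> caps B=0 W=0
Move 7: B@(2,1) -> caps B=0 W=0
Move 8: W@(1,1) -> caps B=0 W=0
Move 9: B@(3,3) -> caps B=0 W=0
Move 10: W@(3,1) -> caps B=0 W=1

Answer: 0 1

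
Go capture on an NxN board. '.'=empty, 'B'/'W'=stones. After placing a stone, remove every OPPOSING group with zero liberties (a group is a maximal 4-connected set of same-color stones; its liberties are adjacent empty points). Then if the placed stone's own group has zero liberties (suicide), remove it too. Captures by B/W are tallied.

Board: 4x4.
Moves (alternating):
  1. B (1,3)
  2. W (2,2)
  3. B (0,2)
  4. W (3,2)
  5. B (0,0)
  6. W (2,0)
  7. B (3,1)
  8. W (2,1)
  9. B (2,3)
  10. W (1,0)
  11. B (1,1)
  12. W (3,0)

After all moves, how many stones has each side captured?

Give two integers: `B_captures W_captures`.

Move 1: B@(1,3) -> caps B=0 W=0
Move 2: W@(2,2) -> caps B=0 W=0
Move 3: B@(0,2) -> caps B=0 W=0
Move 4: W@(3,2) -> caps B=0 W=0
Move 5: B@(0,0) -> caps B=0 W=0
Move 6: W@(2,0) -> caps B=0 W=0
Move 7: B@(3,1) -> caps B=0 W=0
Move 8: W@(2,1) -> caps B=0 W=0
Move 9: B@(2,3) -> caps B=0 W=0
Move 10: W@(1,0) -> caps B=0 W=0
Move 11: B@(1,1) -> caps B=0 W=0
Move 12: W@(3,0) -> caps B=0 W=1

Answer: 0 1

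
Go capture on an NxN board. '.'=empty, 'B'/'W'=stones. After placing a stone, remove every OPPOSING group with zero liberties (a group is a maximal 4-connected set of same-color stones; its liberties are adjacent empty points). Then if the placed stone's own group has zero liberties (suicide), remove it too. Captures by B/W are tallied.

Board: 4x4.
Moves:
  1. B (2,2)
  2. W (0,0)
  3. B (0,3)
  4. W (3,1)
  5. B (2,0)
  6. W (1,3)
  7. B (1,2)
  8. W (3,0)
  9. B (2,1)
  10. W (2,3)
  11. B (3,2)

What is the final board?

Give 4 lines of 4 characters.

Move 1: B@(2,2) -> caps B=0 W=0
Move 2: W@(0,0) -> caps B=0 W=0
Move 3: B@(0,3) -> caps B=0 W=0
Move 4: W@(3,1) -> caps B=0 W=0
Move 5: B@(2,0) -> caps B=0 W=0
Move 6: W@(1,3) -> caps B=0 W=0
Move 7: B@(1,2) -> caps B=0 W=0
Move 8: W@(3,0) -> caps B=0 W=0
Move 9: B@(2,1) -> caps B=0 W=0
Move 10: W@(2,3) -> caps B=0 W=0
Move 11: B@(3,2) -> caps B=2 W=0

Answer: W..B
..BW
BBBW
..B.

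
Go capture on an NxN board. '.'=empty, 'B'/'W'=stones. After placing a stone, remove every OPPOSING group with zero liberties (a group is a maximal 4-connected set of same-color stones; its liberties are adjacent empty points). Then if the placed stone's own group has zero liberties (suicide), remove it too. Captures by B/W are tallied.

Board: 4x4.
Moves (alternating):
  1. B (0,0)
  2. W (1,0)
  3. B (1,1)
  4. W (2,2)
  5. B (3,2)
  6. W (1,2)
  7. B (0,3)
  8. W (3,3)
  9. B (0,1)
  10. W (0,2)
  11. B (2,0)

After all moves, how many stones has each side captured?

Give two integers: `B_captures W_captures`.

Move 1: B@(0,0) -> caps B=0 W=0
Move 2: W@(1,0) -> caps B=0 W=0
Move 3: B@(1,1) -> caps B=0 W=0
Move 4: W@(2,2) -> caps B=0 W=0
Move 5: B@(3,2) -> caps B=0 W=0
Move 6: W@(1,2) -> caps B=0 W=0
Move 7: B@(0,3) -> caps B=0 W=0
Move 8: W@(3,3) -> caps B=0 W=0
Move 9: B@(0,1) -> caps B=0 W=0
Move 10: W@(0,2) -> caps B=0 W=0
Move 11: B@(2,0) -> caps B=1 W=0

Answer: 1 0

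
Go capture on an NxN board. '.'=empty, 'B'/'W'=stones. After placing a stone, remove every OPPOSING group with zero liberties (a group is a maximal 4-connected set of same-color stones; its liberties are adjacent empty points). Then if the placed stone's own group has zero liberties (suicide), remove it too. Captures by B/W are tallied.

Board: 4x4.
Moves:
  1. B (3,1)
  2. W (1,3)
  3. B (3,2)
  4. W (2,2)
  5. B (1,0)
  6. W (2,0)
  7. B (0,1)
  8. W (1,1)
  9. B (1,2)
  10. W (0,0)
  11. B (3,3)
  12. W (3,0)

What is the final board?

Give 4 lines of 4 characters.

Move 1: B@(3,1) -> caps B=0 W=0
Move 2: W@(1,3) -> caps B=0 W=0
Move 3: B@(3,2) -> caps B=0 W=0
Move 4: W@(2,2) -> caps B=0 W=0
Move 5: B@(1,0) -> caps B=0 W=0
Move 6: W@(2,0) -> caps B=0 W=0
Move 7: B@(0,1) -> caps B=0 W=0
Move 8: W@(1,1) -> caps B=0 W=0
Move 9: B@(1,2) -> caps B=0 W=0
Move 10: W@(0,0) -> caps B=0 W=1
Move 11: B@(3,3) -> caps B=0 W=1
Move 12: W@(3,0) -> caps B=0 W=1

Answer: WB..
.WBW
W.W.
WBBB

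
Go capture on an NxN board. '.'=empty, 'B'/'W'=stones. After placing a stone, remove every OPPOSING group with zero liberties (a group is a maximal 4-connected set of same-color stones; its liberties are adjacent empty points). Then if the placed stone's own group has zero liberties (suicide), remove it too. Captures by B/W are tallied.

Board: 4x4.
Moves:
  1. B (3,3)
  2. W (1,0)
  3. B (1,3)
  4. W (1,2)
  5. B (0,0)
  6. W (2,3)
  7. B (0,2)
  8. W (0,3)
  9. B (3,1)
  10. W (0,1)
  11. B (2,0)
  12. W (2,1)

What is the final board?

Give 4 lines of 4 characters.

Answer: .W.W
W.W.
BW.W
.B.B

Derivation:
Move 1: B@(3,3) -> caps B=0 W=0
Move 2: W@(1,0) -> caps B=0 W=0
Move 3: B@(1,3) -> caps B=0 W=0
Move 4: W@(1,2) -> caps B=0 W=0
Move 5: B@(0,0) -> caps B=0 W=0
Move 6: W@(2,3) -> caps B=0 W=0
Move 7: B@(0,2) -> caps B=0 W=0
Move 8: W@(0,3) -> caps B=0 W=1
Move 9: B@(3,1) -> caps B=0 W=1
Move 10: W@(0,1) -> caps B=0 W=3
Move 11: B@(2,0) -> caps B=0 W=3
Move 12: W@(2,1) -> caps B=0 W=3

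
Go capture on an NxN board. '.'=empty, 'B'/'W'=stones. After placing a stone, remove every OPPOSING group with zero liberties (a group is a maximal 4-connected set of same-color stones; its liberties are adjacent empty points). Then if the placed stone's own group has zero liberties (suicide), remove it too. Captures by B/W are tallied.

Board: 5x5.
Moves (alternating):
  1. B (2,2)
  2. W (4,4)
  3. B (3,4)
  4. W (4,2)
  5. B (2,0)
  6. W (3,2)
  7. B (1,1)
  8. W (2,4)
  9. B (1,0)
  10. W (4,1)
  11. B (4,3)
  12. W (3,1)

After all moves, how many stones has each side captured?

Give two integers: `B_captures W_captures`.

Answer: 1 0

Derivation:
Move 1: B@(2,2) -> caps B=0 W=0
Move 2: W@(4,4) -> caps B=0 W=0
Move 3: B@(3,4) -> caps B=0 W=0
Move 4: W@(4,2) -> caps B=0 W=0
Move 5: B@(2,0) -> caps B=0 W=0
Move 6: W@(3,2) -> caps B=0 W=0
Move 7: B@(1,1) -> caps B=0 W=0
Move 8: W@(2,4) -> caps B=0 W=0
Move 9: B@(1,0) -> caps B=0 W=0
Move 10: W@(4,1) -> caps B=0 W=0
Move 11: B@(4,3) -> caps B=1 W=0
Move 12: W@(3,1) -> caps B=1 W=0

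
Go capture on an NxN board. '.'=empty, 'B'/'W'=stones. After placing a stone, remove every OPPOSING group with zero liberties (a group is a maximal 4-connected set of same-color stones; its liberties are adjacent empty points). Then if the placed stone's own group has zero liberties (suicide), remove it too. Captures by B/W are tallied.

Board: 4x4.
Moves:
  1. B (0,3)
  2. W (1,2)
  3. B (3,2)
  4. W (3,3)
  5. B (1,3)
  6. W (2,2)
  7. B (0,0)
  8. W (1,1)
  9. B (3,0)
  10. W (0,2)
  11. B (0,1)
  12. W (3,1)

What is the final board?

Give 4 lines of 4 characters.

Move 1: B@(0,3) -> caps B=0 W=0
Move 2: W@(1,2) -> caps B=0 W=0
Move 3: B@(3,2) -> caps B=0 W=0
Move 4: W@(3,3) -> caps B=0 W=0
Move 5: B@(1,3) -> caps B=0 W=0
Move 6: W@(2,2) -> caps B=0 W=0
Move 7: B@(0,0) -> caps B=0 W=0
Move 8: W@(1,1) -> caps B=0 W=0
Move 9: B@(3,0) -> caps B=0 W=0
Move 10: W@(0,2) -> caps B=0 W=0
Move 11: B@(0,1) -> caps B=0 W=0
Move 12: W@(3,1) -> caps B=0 W=1

Answer: BBWB
.WWB
..W.
BW.W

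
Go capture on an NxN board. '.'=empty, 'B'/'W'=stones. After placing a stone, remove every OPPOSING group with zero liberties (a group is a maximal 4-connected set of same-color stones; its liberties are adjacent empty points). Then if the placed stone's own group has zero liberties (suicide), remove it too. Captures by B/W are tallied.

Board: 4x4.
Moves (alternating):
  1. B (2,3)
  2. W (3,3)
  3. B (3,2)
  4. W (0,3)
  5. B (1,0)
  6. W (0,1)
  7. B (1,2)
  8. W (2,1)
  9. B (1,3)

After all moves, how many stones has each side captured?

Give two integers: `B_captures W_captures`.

Move 1: B@(2,3) -> caps B=0 W=0
Move 2: W@(3,3) -> caps B=0 W=0
Move 3: B@(3,2) -> caps B=1 W=0
Move 4: W@(0,3) -> caps B=1 W=0
Move 5: B@(1,0) -> caps B=1 W=0
Move 6: W@(0,1) -> caps B=1 W=0
Move 7: B@(1,2) -> caps B=1 W=0
Move 8: W@(2,1) -> caps B=1 W=0
Move 9: B@(1,3) -> caps B=1 W=0

Answer: 1 0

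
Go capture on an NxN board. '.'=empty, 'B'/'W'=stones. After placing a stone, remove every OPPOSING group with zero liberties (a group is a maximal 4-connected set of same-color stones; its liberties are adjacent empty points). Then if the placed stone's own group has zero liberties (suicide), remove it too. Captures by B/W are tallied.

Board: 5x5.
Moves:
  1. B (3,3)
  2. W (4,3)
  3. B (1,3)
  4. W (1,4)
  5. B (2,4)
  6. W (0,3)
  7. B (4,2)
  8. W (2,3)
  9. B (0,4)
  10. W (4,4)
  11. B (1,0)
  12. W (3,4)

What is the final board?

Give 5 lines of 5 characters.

Answer: ...WB
B..B.
...WB
...B.
..B..

Derivation:
Move 1: B@(3,3) -> caps B=0 W=0
Move 2: W@(4,3) -> caps B=0 W=0
Move 3: B@(1,3) -> caps B=0 W=0
Move 4: W@(1,4) -> caps B=0 W=0
Move 5: B@(2,4) -> caps B=0 W=0
Move 6: W@(0,3) -> caps B=0 W=0
Move 7: B@(4,2) -> caps B=0 W=0
Move 8: W@(2,3) -> caps B=0 W=0
Move 9: B@(0,4) -> caps B=1 W=0
Move 10: W@(4,4) -> caps B=1 W=0
Move 11: B@(1,0) -> caps B=1 W=0
Move 12: W@(3,4) -> caps B=1 W=0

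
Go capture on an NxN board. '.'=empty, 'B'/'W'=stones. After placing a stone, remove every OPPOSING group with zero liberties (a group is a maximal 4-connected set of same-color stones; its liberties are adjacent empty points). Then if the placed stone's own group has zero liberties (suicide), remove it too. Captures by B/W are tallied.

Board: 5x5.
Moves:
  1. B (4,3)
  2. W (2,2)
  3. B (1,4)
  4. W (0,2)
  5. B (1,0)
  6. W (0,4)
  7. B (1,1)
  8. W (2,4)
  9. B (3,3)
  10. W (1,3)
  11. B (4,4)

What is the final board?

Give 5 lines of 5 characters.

Move 1: B@(4,3) -> caps B=0 W=0
Move 2: W@(2,2) -> caps B=0 W=0
Move 3: B@(1,4) -> caps B=0 W=0
Move 4: W@(0,2) -> caps B=0 W=0
Move 5: B@(1,0) -> caps B=0 W=0
Move 6: W@(0,4) -> caps B=0 W=0
Move 7: B@(1,1) -> caps B=0 W=0
Move 8: W@(2,4) -> caps B=0 W=0
Move 9: B@(3,3) -> caps B=0 W=0
Move 10: W@(1,3) -> caps B=0 W=1
Move 11: B@(4,4) -> caps B=0 W=1

Answer: ..W.W
BB.W.
..W.W
...B.
...BB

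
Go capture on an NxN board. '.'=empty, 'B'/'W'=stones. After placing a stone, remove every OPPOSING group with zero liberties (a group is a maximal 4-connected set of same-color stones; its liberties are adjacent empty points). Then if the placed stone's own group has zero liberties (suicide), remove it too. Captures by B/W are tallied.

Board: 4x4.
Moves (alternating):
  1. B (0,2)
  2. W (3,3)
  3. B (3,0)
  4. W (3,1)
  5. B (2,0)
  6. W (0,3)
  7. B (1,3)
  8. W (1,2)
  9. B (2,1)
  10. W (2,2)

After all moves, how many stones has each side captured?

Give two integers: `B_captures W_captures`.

Move 1: B@(0,2) -> caps B=0 W=0
Move 2: W@(3,3) -> caps B=0 W=0
Move 3: B@(3,0) -> caps B=0 W=0
Move 4: W@(3,1) -> caps B=0 W=0
Move 5: B@(2,0) -> caps B=0 W=0
Move 6: W@(0,3) -> caps B=0 W=0
Move 7: B@(1,3) -> caps B=1 W=0
Move 8: W@(1,2) -> caps B=1 W=0
Move 9: B@(2,1) -> caps B=1 W=0
Move 10: W@(2,2) -> caps B=1 W=0

Answer: 1 0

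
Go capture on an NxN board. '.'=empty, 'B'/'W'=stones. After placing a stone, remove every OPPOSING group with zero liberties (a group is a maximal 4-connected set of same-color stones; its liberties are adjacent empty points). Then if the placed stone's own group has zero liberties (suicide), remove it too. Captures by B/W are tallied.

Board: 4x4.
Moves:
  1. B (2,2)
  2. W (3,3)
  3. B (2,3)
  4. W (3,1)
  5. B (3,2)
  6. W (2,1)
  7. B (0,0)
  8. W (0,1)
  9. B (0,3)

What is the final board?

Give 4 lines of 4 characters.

Move 1: B@(2,2) -> caps B=0 W=0
Move 2: W@(3,3) -> caps B=0 W=0
Move 3: B@(2,3) -> caps B=0 W=0
Move 4: W@(3,1) -> caps B=0 W=0
Move 5: B@(3,2) -> caps B=1 W=0
Move 6: W@(2,1) -> caps B=1 W=0
Move 7: B@(0,0) -> caps B=1 W=0
Move 8: W@(0,1) -> caps B=1 W=0
Move 9: B@(0,3) -> caps B=1 W=0

Answer: BW.B
....
.WBB
.WB.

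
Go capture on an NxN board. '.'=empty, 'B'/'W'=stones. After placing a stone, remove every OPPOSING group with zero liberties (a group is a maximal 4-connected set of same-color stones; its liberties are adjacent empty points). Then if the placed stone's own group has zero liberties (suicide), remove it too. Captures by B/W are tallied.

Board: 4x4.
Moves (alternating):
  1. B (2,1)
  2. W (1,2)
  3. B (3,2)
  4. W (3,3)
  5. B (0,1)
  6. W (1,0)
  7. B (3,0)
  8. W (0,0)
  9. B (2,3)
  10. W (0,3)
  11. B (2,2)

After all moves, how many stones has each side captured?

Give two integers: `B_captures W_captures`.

Answer: 1 0

Derivation:
Move 1: B@(2,1) -> caps B=0 W=0
Move 2: W@(1,2) -> caps B=0 W=0
Move 3: B@(3,2) -> caps B=0 W=0
Move 4: W@(3,3) -> caps B=0 W=0
Move 5: B@(0,1) -> caps B=0 W=0
Move 6: W@(1,0) -> caps B=0 W=0
Move 7: B@(3,0) -> caps B=0 W=0
Move 8: W@(0,0) -> caps B=0 W=0
Move 9: B@(2,3) -> caps B=1 W=0
Move 10: W@(0,3) -> caps B=1 W=0
Move 11: B@(2,2) -> caps B=1 W=0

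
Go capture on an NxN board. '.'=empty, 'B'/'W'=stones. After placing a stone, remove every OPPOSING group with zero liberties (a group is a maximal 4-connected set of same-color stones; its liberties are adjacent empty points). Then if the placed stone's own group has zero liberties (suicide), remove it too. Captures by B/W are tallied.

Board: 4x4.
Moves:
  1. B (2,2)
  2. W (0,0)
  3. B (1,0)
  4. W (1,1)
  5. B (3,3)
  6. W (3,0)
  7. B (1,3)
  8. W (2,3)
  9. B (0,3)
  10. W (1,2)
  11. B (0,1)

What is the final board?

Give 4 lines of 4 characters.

Move 1: B@(2,2) -> caps B=0 W=0
Move 2: W@(0,0) -> caps B=0 W=0
Move 3: B@(1,0) -> caps B=0 W=0
Move 4: W@(1,1) -> caps B=0 W=0
Move 5: B@(3,3) -> caps B=0 W=0
Move 6: W@(3,0) -> caps B=0 W=0
Move 7: B@(1,3) -> caps B=0 W=0
Move 8: W@(2,3) -> caps B=0 W=0
Move 9: B@(0,3) -> caps B=0 W=0
Move 10: W@(1,2) -> caps B=0 W=0
Move 11: B@(0,1) -> caps B=1 W=0

Answer: .B.B
BWWB
..B.
W..B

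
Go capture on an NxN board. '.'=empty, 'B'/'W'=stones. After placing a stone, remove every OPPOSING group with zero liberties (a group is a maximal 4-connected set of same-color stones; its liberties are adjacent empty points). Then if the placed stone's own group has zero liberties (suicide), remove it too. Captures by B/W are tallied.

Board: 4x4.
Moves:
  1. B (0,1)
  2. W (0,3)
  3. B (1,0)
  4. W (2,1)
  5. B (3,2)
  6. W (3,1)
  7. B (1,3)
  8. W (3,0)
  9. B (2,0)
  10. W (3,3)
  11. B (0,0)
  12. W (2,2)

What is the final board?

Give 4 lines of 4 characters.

Move 1: B@(0,1) -> caps B=0 W=0
Move 2: W@(0,3) -> caps B=0 W=0
Move 3: B@(1,0) -> caps B=0 W=0
Move 4: W@(2,1) -> caps B=0 W=0
Move 5: B@(3,2) -> caps B=0 W=0
Move 6: W@(3,1) -> caps B=0 W=0
Move 7: B@(1,3) -> caps B=0 W=0
Move 8: W@(3,0) -> caps B=0 W=0
Move 9: B@(2,0) -> caps B=0 W=0
Move 10: W@(3,3) -> caps B=0 W=0
Move 11: B@(0,0) -> caps B=0 W=0
Move 12: W@(2,2) -> caps B=0 W=1

Answer: BB.W
B..B
BWW.
WW.W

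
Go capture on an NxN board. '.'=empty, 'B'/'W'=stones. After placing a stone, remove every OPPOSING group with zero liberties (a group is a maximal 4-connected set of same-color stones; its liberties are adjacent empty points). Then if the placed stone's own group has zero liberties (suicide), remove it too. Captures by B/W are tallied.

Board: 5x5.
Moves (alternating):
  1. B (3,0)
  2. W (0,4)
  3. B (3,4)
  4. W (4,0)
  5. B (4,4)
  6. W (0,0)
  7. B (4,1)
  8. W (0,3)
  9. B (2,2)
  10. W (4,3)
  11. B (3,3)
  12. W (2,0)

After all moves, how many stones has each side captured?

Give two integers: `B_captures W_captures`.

Move 1: B@(3,0) -> caps B=0 W=0
Move 2: W@(0,4) -> caps B=0 W=0
Move 3: B@(3,4) -> caps B=0 W=0
Move 4: W@(4,0) -> caps B=0 W=0
Move 5: B@(4,4) -> caps B=0 W=0
Move 6: W@(0,0) -> caps B=0 W=0
Move 7: B@(4,1) -> caps B=1 W=0
Move 8: W@(0,3) -> caps B=1 W=0
Move 9: B@(2,2) -> caps B=1 W=0
Move 10: W@(4,3) -> caps B=1 W=0
Move 11: B@(3,3) -> caps B=1 W=0
Move 12: W@(2,0) -> caps B=1 W=0

Answer: 1 0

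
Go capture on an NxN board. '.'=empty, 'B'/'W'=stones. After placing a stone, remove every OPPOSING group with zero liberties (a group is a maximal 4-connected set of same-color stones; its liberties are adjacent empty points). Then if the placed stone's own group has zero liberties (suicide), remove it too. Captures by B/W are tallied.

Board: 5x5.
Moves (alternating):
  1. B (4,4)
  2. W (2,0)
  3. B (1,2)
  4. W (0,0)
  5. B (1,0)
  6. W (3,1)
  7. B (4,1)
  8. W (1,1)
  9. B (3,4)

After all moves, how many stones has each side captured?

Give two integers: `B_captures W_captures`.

Move 1: B@(4,4) -> caps B=0 W=0
Move 2: W@(2,0) -> caps B=0 W=0
Move 3: B@(1,2) -> caps B=0 W=0
Move 4: W@(0,0) -> caps B=0 W=0
Move 5: B@(1,0) -> caps B=0 W=0
Move 6: W@(3,1) -> caps B=0 W=0
Move 7: B@(4,1) -> caps B=0 W=0
Move 8: W@(1,1) -> caps B=0 W=1
Move 9: B@(3,4) -> caps B=0 W=1

Answer: 0 1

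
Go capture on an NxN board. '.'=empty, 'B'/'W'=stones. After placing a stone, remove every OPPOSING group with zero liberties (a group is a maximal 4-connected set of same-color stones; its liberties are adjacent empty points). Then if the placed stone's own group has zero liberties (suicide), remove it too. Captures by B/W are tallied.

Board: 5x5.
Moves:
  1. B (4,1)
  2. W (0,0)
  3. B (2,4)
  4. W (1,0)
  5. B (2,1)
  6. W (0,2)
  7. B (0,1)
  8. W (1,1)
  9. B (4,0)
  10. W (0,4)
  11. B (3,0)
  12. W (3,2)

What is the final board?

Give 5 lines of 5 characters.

Answer: W.W.W
WW...
.B..B
B.W..
BB...

Derivation:
Move 1: B@(4,1) -> caps B=0 W=0
Move 2: W@(0,0) -> caps B=0 W=0
Move 3: B@(2,4) -> caps B=0 W=0
Move 4: W@(1,0) -> caps B=0 W=0
Move 5: B@(2,1) -> caps B=0 W=0
Move 6: W@(0,2) -> caps B=0 W=0
Move 7: B@(0,1) -> caps B=0 W=0
Move 8: W@(1,1) -> caps B=0 W=1
Move 9: B@(4,0) -> caps B=0 W=1
Move 10: W@(0,4) -> caps B=0 W=1
Move 11: B@(3,0) -> caps B=0 W=1
Move 12: W@(3,2) -> caps B=0 W=1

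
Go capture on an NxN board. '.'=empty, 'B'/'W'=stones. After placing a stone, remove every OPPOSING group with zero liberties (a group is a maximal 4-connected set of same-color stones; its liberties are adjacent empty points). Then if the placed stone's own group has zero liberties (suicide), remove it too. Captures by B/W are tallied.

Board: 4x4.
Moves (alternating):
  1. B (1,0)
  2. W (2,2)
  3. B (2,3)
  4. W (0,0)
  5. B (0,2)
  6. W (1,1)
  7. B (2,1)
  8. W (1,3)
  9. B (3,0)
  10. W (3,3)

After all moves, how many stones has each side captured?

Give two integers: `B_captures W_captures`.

Answer: 0 1

Derivation:
Move 1: B@(1,0) -> caps B=0 W=0
Move 2: W@(2,2) -> caps B=0 W=0
Move 3: B@(2,3) -> caps B=0 W=0
Move 4: W@(0,0) -> caps B=0 W=0
Move 5: B@(0,2) -> caps B=0 W=0
Move 6: W@(1,1) -> caps B=0 W=0
Move 7: B@(2,1) -> caps B=0 W=0
Move 8: W@(1,3) -> caps B=0 W=0
Move 9: B@(3,0) -> caps B=0 W=0
Move 10: W@(3,3) -> caps B=0 W=1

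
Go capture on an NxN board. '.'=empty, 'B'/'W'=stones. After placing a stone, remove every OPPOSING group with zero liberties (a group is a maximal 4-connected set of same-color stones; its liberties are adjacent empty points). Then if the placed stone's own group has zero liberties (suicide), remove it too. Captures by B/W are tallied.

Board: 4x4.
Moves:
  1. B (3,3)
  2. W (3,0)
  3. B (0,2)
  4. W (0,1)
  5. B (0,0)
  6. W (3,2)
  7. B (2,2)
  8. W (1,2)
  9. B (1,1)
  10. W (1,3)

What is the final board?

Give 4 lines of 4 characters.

Move 1: B@(3,3) -> caps B=0 W=0
Move 2: W@(3,0) -> caps B=0 W=0
Move 3: B@(0,2) -> caps B=0 W=0
Move 4: W@(0,1) -> caps B=0 W=0
Move 5: B@(0,0) -> caps B=0 W=0
Move 6: W@(3,2) -> caps B=0 W=0
Move 7: B@(2,2) -> caps B=0 W=0
Move 8: W@(1,2) -> caps B=0 W=0
Move 9: B@(1,1) -> caps B=1 W=0
Move 10: W@(1,3) -> caps B=1 W=0

Answer: B.B.
.BWW
..B.
W.WB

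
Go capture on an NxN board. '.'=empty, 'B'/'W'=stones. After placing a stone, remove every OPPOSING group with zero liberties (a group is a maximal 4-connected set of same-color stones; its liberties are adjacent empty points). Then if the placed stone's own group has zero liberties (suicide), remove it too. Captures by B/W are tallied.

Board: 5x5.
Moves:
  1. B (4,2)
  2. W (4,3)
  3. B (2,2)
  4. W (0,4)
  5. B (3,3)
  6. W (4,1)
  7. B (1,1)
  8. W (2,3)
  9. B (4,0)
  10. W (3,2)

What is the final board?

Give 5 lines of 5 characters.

Move 1: B@(4,2) -> caps B=0 W=0
Move 2: W@(4,3) -> caps B=0 W=0
Move 3: B@(2,2) -> caps B=0 W=0
Move 4: W@(0,4) -> caps B=0 W=0
Move 5: B@(3,3) -> caps B=0 W=0
Move 6: W@(4,1) -> caps B=0 W=0
Move 7: B@(1,1) -> caps B=0 W=0
Move 8: W@(2,3) -> caps B=0 W=0
Move 9: B@(4,0) -> caps B=0 W=0
Move 10: W@(3,2) -> caps B=0 W=1

Answer: ....W
.B...
..BW.
..WB.
BW.W.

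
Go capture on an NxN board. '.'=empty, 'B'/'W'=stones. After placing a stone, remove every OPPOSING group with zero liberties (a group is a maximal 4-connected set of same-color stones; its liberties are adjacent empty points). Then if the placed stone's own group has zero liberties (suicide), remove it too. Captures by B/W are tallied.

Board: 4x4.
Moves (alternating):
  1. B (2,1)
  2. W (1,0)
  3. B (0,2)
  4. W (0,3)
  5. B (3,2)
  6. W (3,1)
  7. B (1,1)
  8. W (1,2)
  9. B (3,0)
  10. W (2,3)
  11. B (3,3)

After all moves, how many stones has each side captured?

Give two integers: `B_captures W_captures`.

Move 1: B@(2,1) -> caps B=0 W=0
Move 2: W@(1,0) -> caps B=0 W=0
Move 3: B@(0,2) -> caps B=0 W=0
Move 4: W@(0,3) -> caps B=0 W=0
Move 5: B@(3,2) -> caps B=0 W=0
Move 6: W@(3,1) -> caps B=0 W=0
Move 7: B@(1,1) -> caps B=0 W=0
Move 8: W@(1,2) -> caps B=0 W=0
Move 9: B@(3,0) -> caps B=1 W=0
Move 10: W@(2,3) -> caps B=1 W=0
Move 11: B@(3,3) -> caps B=1 W=0

Answer: 1 0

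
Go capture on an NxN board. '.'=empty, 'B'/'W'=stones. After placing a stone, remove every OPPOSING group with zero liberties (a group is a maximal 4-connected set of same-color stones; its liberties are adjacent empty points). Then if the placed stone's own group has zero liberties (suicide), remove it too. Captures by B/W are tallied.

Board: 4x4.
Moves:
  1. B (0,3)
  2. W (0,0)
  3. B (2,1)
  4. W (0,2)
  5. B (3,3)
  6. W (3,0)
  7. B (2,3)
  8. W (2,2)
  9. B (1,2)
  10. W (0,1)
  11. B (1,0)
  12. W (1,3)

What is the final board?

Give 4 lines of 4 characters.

Move 1: B@(0,3) -> caps B=0 W=0
Move 2: W@(0,0) -> caps B=0 W=0
Move 3: B@(2,1) -> caps B=0 W=0
Move 4: W@(0,2) -> caps B=0 W=0
Move 5: B@(3,3) -> caps B=0 W=0
Move 6: W@(3,0) -> caps B=0 W=0
Move 7: B@(2,3) -> caps B=0 W=0
Move 8: W@(2,2) -> caps B=0 W=0
Move 9: B@(1,2) -> caps B=0 W=0
Move 10: W@(0,1) -> caps B=0 W=0
Move 11: B@(1,0) -> caps B=0 W=0
Move 12: W@(1,3) -> caps B=0 W=1

Answer: WWW.
B.BW
.BWB
W..B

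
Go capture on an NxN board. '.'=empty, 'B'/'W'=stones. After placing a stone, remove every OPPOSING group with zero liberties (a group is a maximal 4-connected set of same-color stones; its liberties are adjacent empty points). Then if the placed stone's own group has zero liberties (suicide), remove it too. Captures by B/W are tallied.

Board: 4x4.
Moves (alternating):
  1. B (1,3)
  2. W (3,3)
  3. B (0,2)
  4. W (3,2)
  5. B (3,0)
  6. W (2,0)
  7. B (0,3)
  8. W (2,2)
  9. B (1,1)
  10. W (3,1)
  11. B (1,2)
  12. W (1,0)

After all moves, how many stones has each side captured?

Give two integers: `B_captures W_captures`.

Answer: 0 1

Derivation:
Move 1: B@(1,3) -> caps B=0 W=0
Move 2: W@(3,3) -> caps B=0 W=0
Move 3: B@(0,2) -> caps B=0 W=0
Move 4: W@(3,2) -> caps B=0 W=0
Move 5: B@(3,0) -> caps B=0 W=0
Move 6: W@(2,0) -> caps B=0 W=0
Move 7: B@(0,3) -> caps B=0 W=0
Move 8: W@(2,2) -> caps B=0 W=0
Move 9: B@(1,1) -> caps B=0 W=0
Move 10: W@(3,1) -> caps B=0 W=1
Move 11: B@(1,2) -> caps B=0 W=1
Move 12: W@(1,0) -> caps B=0 W=1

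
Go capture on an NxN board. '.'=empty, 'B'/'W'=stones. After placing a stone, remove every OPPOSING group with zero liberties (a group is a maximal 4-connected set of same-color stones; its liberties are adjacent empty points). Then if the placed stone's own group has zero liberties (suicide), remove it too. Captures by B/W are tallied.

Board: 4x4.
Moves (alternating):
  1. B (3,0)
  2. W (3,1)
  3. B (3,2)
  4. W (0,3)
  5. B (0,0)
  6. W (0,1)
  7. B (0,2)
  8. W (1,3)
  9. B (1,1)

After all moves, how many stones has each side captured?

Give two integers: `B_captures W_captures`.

Move 1: B@(3,0) -> caps B=0 W=0
Move 2: W@(3,1) -> caps B=0 W=0
Move 3: B@(3,2) -> caps B=0 W=0
Move 4: W@(0,3) -> caps B=0 W=0
Move 5: B@(0,0) -> caps B=0 W=0
Move 6: W@(0,1) -> caps B=0 W=0
Move 7: B@(0,2) -> caps B=0 W=0
Move 8: W@(1,3) -> caps B=0 W=0
Move 9: B@(1,1) -> caps B=1 W=0

Answer: 1 0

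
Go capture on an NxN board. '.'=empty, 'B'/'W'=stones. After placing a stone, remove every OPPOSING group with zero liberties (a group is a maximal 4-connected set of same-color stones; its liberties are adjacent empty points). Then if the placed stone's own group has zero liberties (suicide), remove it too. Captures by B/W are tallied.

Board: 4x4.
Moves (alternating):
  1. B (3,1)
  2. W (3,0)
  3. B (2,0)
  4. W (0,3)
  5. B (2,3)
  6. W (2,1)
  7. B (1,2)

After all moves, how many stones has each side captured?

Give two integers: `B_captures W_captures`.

Move 1: B@(3,1) -> caps B=0 W=0
Move 2: W@(3,0) -> caps B=0 W=0
Move 3: B@(2,0) -> caps B=1 W=0
Move 4: W@(0,3) -> caps B=1 W=0
Move 5: B@(2,3) -> caps B=1 W=0
Move 6: W@(2,1) -> caps B=1 W=0
Move 7: B@(1,2) -> caps B=1 W=0

Answer: 1 0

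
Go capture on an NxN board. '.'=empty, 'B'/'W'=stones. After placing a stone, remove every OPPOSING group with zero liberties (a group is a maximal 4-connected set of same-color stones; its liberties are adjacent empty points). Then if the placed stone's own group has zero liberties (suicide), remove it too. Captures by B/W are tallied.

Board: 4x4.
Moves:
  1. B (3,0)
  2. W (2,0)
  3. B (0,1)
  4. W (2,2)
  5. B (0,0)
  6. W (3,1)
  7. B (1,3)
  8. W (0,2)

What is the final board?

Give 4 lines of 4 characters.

Move 1: B@(3,0) -> caps B=0 W=0
Move 2: W@(2,0) -> caps B=0 W=0
Move 3: B@(0,1) -> caps B=0 W=0
Move 4: W@(2,2) -> caps B=0 W=0
Move 5: B@(0,0) -> caps B=0 W=0
Move 6: W@(3,1) -> caps B=0 W=1
Move 7: B@(1,3) -> caps B=0 W=1
Move 8: W@(0,2) -> caps B=0 W=1

Answer: BBW.
...B
W.W.
.W..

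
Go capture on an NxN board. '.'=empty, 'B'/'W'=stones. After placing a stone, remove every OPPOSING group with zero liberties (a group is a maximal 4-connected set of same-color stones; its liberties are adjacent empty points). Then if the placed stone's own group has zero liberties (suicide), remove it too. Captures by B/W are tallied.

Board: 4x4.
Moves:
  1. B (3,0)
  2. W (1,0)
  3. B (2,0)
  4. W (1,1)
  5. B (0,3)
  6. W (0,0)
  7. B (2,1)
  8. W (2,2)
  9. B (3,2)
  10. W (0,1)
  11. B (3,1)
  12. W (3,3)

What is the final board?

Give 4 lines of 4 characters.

Answer: WW.B
WW..
..W.
...W

Derivation:
Move 1: B@(3,0) -> caps B=0 W=0
Move 2: W@(1,0) -> caps B=0 W=0
Move 3: B@(2,0) -> caps B=0 W=0
Move 4: W@(1,1) -> caps B=0 W=0
Move 5: B@(0,3) -> caps B=0 W=0
Move 6: W@(0,0) -> caps B=0 W=0
Move 7: B@(2,1) -> caps B=0 W=0
Move 8: W@(2,2) -> caps B=0 W=0
Move 9: B@(3,2) -> caps B=0 W=0
Move 10: W@(0,1) -> caps B=0 W=0
Move 11: B@(3,1) -> caps B=0 W=0
Move 12: W@(3,3) -> caps B=0 W=5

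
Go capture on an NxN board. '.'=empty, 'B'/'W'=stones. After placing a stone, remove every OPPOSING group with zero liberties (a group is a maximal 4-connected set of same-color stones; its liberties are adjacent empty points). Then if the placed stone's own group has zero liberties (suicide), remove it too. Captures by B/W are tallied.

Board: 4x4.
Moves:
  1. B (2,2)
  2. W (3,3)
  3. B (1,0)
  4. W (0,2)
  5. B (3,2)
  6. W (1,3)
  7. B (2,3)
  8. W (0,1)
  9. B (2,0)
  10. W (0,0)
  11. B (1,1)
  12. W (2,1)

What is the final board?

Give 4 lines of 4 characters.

Move 1: B@(2,2) -> caps B=0 W=0
Move 2: W@(3,3) -> caps B=0 W=0
Move 3: B@(1,0) -> caps B=0 W=0
Move 4: W@(0,2) -> caps B=0 W=0
Move 5: B@(3,2) -> caps B=0 W=0
Move 6: W@(1,3) -> caps B=0 W=0
Move 7: B@(2,3) -> caps B=1 W=0
Move 8: W@(0,1) -> caps B=1 W=0
Move 9: B@(2,0) -> caps B=1 W=0
Move 10: W@(0,0) -> caps B=1 W=0
Move 11: B@(1,1) -> caps B=1 W=0
Move 12: W@(2,1) -> caps B=1 W=0

Answer: WWW.
BB.W
BWBB
..B.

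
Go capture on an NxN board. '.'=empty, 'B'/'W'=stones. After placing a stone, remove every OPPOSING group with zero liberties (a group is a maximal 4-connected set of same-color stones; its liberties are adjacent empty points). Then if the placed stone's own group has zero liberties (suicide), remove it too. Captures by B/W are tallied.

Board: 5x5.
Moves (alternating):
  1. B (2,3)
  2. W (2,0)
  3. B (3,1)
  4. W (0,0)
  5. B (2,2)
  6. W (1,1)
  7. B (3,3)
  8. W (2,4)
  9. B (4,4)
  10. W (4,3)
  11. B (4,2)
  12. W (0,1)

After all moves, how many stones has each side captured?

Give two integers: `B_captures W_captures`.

Move 1: B@(2,3) -> caps B=0 W=0
Move 2: W@(2,0) -> caps B=0 W=0
Move 3: B@(3,1) -> caps B=0 W=0
Move 4: W@(0,0) -> caps B=0 W=0
Move 5: B@(2,2) -> caps B=0 W=0
Move 6: W@(1,1) -> caps B=0 W=0
Move 7: B@(3,3) -> caps B=0 W=0
Move 8: W@(2,4) -> caps B=0 W=0
Move 9: B@(4,4) -> caps B=0 W=0
Move 10: W@(4,3) -> caps B=0 W=0
Move 11: B@(4,2) -> caps B=1 W=0
Move 12: W@(0,1) -> caps B=1 W=0

Answer: 1 0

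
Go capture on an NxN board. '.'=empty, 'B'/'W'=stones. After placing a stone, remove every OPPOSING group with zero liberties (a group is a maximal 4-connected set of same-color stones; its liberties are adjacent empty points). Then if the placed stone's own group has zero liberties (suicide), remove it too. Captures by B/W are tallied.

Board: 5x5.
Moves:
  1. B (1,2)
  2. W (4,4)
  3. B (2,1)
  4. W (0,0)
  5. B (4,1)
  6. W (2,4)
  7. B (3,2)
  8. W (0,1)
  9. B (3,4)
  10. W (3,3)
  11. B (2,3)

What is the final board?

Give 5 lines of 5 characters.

Move 1: B@(1,2) -> caps B=0 W=0
Move 2: W@(4,4) -> caps B=0 W=0
Move 3: B@(2,1) -> caps B=0 W=0
Move 4: W@(0,0) -> caps B=0 W=0
Move 5: B@(4,1) -> caps B=0 W=0
Move 6: W@(2,4) -> caps B=0 W=0
Move 7: B@(3,2) -> caps B=0 W=0
Move 8: W@(0,1) -> caps B=0 W=0
Move 9: B@(3,4) -> caps B=0 W=0
Move 10: W@(3,3) -> caps B=0 W=1
Move 11: B@(2,3) -> caps B=0 W=1

Answer: WW...
..B..
.B.BW
..BW.
.B..W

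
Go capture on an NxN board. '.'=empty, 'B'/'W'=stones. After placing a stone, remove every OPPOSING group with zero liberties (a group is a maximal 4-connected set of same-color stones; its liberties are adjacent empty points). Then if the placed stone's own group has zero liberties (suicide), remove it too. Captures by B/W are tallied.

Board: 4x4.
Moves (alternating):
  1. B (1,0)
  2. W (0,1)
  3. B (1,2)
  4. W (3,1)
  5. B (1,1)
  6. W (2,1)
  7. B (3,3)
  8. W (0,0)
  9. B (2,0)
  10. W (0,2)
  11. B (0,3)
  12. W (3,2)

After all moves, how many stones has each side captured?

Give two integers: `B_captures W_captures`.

Answer: 3 0

Derivation:
Move 1: B@(1,0) -> caps B=0 W=0
Move 2: W@(0,1) -> caps B=0 W=0
Move 3: B@(1,2) -> caps B=0 W=0
Move 4: W@(3,1) -> caps B=0 W=0
Move 5: B@(1,1) -> caps B=0 W=0
Move 6: W@(2,1) -> caps B=0 W=0
Move 7: B@(3,3) -> caps B=0 W=0
Move 8: W@(0,0) -> caps B=0 W=0
Move 9: B@(2,0) -> caps B=0 W=0
Move 10: W@(0,2) -> caps B=0 W=0
Move 11: B@(0,3) -> caps B=3 W=0
Move 12: W@(3,2) -> caps B=3 W=0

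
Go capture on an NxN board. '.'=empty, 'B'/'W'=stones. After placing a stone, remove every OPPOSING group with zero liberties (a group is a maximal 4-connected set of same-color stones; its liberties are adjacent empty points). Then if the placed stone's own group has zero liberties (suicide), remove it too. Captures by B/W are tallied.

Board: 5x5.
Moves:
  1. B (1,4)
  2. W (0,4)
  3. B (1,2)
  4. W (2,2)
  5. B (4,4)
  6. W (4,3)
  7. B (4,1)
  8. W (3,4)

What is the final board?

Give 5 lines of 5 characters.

Answer: ....W
..B.B
..W..
....W
.B.W.

Derivation:
Move 1: B@(1,4) -> caps B=0 W=0
Move 2: W@(0,4) -> caps B=0 W=0
Move 3: B@(1,2) -> caps B=0 W=0
Move 4: W@(2,2) -> caps B=0 W=0
Move 5: B@(4,4) -> caps B=0 W=0
Move 6: W@(4,3) -> caps B=0 W=0
Move 7: B@(4,1) -> caps B=0 W=0
Move 8: W@(3,4) -> caps B=0 W=1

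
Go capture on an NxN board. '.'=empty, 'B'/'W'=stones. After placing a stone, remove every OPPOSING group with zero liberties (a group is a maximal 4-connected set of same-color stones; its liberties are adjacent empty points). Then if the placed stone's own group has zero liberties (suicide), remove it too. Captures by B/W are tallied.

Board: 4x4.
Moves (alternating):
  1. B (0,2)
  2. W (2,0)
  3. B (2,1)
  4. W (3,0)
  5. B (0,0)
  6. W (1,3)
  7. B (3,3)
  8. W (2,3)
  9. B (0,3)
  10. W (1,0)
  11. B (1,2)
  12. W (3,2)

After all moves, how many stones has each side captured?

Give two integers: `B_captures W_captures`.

Move 1: B@(0,2) -> caps B=0 W=0
Move 2: W@(2,0) -> caps B=0 W=0
Move 3: B@(2,1) -> caps B=0 W=0
Move 4: W@(3,0) -> caps B=0 W=0
Move 5: B@(0,0) -> caps B=0 W=0
Move 6: W@(1,3) -> caps B=0 W=0
Move 7: B@(3,3) -> caps B=0 W=0
Move 8: W@(2,3) -> caps B=0 W=0
Move 9: B@(0,3) -> caps B=0 W=0
Move 10: W@(1,0) -> caps B=0 W=0
Move 11: B@(1,2) -> caps B=0 W=0
Move 12: W@(3,2) -> caps B=0 W=1

Answer: 0 1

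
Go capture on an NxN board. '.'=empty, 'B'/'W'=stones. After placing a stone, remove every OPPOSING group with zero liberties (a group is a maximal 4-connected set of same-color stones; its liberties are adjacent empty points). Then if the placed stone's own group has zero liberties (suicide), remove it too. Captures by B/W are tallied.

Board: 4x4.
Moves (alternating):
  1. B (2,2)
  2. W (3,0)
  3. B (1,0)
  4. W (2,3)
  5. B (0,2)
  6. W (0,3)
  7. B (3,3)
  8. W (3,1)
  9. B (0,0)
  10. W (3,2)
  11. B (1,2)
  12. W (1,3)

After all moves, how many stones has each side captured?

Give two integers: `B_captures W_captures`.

Move 1: B@(2,2) -> caps B=0 W=0
Move 2: W@(3,0) -> caps B=0 W=0
Move 3: B@(1,0) -> caps B=0 W=0
Move 4: W@(2,3) -> caps B=0 W=0
Move 5: B@(0,2) -> caps B=0 W=0
Move 6: W@(0,3) -> caps B=0 W=0
Move 7: B@(3,3) -> caps B=0 W=0
Move 8: W@(3,1) -> caps B=0 W=0
Move 9: B@(0,0) -> caps B=0 W=0
Move 10: W@(3,2) -> caps B=0 W=1
Move 11: B@(1,2) -> caps B=0 W=1
Move 12: W@(1,3) -> caps B=0 W=1

Answer: 0 1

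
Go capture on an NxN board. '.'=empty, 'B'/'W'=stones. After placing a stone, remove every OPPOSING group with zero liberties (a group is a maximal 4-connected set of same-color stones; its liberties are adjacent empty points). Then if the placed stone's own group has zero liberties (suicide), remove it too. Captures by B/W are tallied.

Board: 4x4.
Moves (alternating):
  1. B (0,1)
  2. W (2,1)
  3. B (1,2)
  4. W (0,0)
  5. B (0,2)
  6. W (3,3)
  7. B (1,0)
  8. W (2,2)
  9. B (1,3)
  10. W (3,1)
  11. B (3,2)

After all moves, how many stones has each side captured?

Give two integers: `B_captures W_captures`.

Answer: 1 0

Derivation:
Move 1: B@(0,1) -> caps B=0 W=0
Move 2: W@(2,1) -> caps B=0 W=0
Move 3: B@(1,2) -> caps B=0 W=0
Move 4: W@(0,0) -> caps B=0 W=0
Move 5: B@(0,2) -> caps B=0 W=0
Move 6: W@(3,3) -> caps B=0 W=0
Move 7: B@(1,0) -> caps B=1 W=0
Move 8: W@(2,2) -> caps B=1 W=0
Move 9: B@(1,3) -> caps B=1 W=0
Move 10: W@(3,1) -> caps B=1 W=0
Move 11: B@(3,2) -> caps B=1 W=0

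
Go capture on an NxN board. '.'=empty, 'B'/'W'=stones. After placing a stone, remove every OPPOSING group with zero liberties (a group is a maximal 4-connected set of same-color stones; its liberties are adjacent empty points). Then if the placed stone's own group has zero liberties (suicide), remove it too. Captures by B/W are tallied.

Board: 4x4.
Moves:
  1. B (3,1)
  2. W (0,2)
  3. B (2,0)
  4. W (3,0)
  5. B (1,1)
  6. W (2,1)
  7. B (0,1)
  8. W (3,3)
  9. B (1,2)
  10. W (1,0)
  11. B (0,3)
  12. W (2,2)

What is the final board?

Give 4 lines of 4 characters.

Answer: .B.B
WBB.
BWW.
.B.W

Derivation:
Move 1: B@(3,1) -> caps B=0 W=0
Move 2: W@(0,2) -> caps B=0 W=0
Move 3: B@(2,0) -> caps B=0 W=0
Move 4: W@(3,0) -> caps B=0 W=0
Move 5: B@(1,1) -> caps B=0 W=0
Move 6: W@(2,1) -> caps B=0 W=0
Move 7: B@(0,1) -> caps B=0 W=0
Move 8: W@(3,3) -> caps B=0 W=0
Move 9: B@(1,2) -> caps B=0 W=0
Move 10: W@(1,0) -> caps B=0 W=0
Move 11: B@(0,3) -> caps B=1 W=0
Move 12: W@(2,2) -> caps B=1 W=0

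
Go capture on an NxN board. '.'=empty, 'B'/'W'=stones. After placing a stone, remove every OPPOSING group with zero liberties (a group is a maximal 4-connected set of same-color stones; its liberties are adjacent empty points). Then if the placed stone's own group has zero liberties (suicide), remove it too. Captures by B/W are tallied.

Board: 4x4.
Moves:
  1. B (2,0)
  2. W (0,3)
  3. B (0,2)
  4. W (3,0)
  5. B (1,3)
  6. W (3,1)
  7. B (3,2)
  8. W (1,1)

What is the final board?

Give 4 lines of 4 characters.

Move 1: B@(2,0) -> caps B=0 W=0
Move 2: W@(0,3) -> caps B=0 W=0
Move 3: B@(0,2) -> caps B=0 W=0
Move 4: W@(3,0) -> caps B=0 W=0
Move 5: B@(1,3) -> caps B=1 W=0
Move 6: W@(3,1) -> caps B=1 W=0
Move 7: B@(3,2) -> caps B=1 W=0
Move 8: W@(1,1) -> caps B=1 W=0

Answer: ..B.
.W.B
B...
WWB.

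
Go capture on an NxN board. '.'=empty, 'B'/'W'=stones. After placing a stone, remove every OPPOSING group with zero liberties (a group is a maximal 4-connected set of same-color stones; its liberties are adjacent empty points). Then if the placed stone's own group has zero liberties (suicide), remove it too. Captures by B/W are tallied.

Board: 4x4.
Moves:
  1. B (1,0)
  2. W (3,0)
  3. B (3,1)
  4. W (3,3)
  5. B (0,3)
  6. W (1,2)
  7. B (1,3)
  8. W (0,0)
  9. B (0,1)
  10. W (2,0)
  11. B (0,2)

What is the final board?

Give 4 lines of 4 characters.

Move 1: B@(1,0) -> caps B=0 W=0
Move 2: W@(3,0) -> caps B=0 W=0
Move 3: B@(3,1) -> caps B=0 W=0
Move 4: W@(3,3) -> caps B=0 W=0
Move 5: B@(0,3) -> caps B=0 W=0
Move 6: W@(1,2) -> caps B=0 W=0
Move 7: B@(1,3) -> caps B=0 W=0
Move 8: W@(0,0) -> caps B=0 W=0
Move 9: B@(0,1) -> caps B=1 W=0
Move 10: W@(2,0) -> caps B=1 W=0
Move 11: B@(0,2) -> caps B=1 W=0

Answer: .BBB
B.WB
W...
WB.W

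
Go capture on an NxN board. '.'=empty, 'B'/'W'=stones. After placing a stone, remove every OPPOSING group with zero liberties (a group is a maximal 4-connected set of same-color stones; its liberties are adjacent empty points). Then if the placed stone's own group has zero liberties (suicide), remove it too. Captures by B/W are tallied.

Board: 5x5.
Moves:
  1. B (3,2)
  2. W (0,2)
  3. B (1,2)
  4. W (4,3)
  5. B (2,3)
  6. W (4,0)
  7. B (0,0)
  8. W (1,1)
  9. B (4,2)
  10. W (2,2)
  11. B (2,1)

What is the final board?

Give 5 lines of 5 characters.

Move 1: B@(3,2) -> caps B=0 W=0
Move 2: W@(0,2) -> caps B=0 W=0
Move 3: B@(1,2) -> caps B=0 W=0
Move 4: W@(4,3) -> caps B=0 W=0
Move 5: B@(2,3) -> caps B=0 W=0
Move 6: W@(4,0) -> caps B=0 W=0
Move 7: B@(0,0) -> caps B=0 W=0
Move 8: W@(1,1) -> caps B=0 W=0
Move 9: B@(4,2) -> caps B=0 W=0
Move 10: W@(2,2) -> caps B=0 W=0
Move 11: B@(2,1) -> caps B=1 W=0

Answer: B.W..
.WB..
.B.B.
..B..
W.BW.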